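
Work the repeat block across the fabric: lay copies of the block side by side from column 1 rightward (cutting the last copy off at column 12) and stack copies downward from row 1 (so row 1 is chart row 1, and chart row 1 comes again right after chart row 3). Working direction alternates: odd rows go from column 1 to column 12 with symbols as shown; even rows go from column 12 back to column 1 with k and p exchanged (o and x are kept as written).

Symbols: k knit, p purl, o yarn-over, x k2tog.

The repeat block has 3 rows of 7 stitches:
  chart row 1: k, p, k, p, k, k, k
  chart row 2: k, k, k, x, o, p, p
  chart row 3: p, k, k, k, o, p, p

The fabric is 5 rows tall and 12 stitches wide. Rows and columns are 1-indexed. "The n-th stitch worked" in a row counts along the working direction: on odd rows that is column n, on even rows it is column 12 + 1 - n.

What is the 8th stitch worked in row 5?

== STITCH ==
k

Derivation:
Row 5 uses chart row ((5-1) mod 3)+1 = 2. Row 5 is odd, so RS.
Chart row 2 tiled across columns 1-12: k k k x o p p k k k x o
Right side: take the tiled row as-is (worked left to right from column 1).
The 8th stitch worked is k.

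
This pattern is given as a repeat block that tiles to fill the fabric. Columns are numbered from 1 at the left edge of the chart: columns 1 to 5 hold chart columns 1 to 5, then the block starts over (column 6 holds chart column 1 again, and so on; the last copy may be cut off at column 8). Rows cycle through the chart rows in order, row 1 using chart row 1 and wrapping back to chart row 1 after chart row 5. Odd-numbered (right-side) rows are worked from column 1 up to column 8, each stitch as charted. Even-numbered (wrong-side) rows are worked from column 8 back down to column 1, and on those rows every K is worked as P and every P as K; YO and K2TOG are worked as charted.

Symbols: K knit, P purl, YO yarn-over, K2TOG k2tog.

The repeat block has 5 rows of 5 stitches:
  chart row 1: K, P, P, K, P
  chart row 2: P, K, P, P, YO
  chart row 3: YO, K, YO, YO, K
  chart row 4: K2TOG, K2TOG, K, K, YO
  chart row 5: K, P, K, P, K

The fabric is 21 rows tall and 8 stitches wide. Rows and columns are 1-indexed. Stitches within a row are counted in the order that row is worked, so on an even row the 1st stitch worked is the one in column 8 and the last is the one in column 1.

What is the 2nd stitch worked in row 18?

Row 18: (18-1) mod 5 = 2, so use chart row 3. Even row -> WS.
Chart row 3 tiled across columns 1-8: YO K YO YO K YO K YO
Wrong side: read the tiled row from column 8 down to 1 and exchange K with P (leave YO, K2TOG).
Row 18 as worked: YO P YO P YO YO P YO
Counting 2 along the worked row gives P.

Result:
P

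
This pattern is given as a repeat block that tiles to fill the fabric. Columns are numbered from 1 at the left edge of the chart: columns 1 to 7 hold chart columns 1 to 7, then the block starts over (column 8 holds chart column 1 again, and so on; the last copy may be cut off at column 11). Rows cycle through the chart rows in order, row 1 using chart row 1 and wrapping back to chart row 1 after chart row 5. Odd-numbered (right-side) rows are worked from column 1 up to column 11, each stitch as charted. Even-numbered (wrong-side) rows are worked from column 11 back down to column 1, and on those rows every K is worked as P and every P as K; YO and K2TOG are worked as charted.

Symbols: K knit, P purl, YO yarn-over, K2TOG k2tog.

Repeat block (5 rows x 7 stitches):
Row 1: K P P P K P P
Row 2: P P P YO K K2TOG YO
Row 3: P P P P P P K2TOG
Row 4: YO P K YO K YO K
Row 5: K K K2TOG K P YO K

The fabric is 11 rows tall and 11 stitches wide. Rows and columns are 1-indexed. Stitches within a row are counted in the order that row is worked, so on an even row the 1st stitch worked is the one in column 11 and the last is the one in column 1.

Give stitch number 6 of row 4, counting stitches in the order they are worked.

== STITCH ==
YO

Derivation:
For row 4: chart row = ((4-1) mod 5) + 1 = 4; this is a WS (even) row.
Chart row 4 tiled across columns 1-11: YO P K YO K YO K YO P K YO
WS: work from column 11 back to column 1 (reverse the tiled row), swapping K<->P (YO and K2TOG unchanged).
Row 4 as worked: YO P K YO P YO P YO P K YO
Stitch 6 in working order -> YO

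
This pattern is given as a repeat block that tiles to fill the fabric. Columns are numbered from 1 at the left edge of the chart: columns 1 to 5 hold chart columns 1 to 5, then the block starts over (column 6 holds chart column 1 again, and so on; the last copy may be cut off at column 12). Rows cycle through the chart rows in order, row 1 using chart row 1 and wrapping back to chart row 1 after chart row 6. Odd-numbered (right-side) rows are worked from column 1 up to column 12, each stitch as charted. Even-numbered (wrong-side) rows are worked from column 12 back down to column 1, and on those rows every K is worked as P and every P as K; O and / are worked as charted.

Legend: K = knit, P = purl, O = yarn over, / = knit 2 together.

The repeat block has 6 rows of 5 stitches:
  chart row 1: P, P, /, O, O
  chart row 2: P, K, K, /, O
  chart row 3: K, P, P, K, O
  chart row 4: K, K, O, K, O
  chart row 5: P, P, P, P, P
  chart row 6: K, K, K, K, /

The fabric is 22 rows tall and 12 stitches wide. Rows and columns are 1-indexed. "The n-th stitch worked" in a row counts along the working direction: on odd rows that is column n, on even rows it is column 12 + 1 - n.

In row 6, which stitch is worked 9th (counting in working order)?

Row 6: (6-1) mod 6 = 5, so use chart row 6. Even row -> WS.
Chart row 6 tiled across columns 1-12: K K K K / K K K K / K K
WS row: flip the tiled sequence (start at column 12) and apply K<->P; O and / stay.
Row 6 as worked: P P / P P P P / P P P P
The 9th stitch worked is P.

== STITCH ==
P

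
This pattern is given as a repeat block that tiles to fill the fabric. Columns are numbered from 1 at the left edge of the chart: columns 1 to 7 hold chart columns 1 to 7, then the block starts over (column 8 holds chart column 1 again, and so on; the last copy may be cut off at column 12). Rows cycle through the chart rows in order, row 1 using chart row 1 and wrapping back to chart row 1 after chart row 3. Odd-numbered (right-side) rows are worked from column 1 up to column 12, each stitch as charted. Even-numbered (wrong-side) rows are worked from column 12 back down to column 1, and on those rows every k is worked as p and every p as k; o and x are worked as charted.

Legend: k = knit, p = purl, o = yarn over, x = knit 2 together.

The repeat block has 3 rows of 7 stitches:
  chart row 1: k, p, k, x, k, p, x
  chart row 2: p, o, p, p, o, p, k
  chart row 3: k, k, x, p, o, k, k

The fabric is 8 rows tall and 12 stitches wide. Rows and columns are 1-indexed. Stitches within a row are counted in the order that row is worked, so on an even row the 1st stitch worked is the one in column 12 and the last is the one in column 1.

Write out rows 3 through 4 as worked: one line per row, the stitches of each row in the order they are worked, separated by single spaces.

Result:
k k x p o k k k k x p o
p x p k p x k p x p k p

Derivation:
Row 3: chart row 3, RS - tile across columns 1-12 and work as-is.
Row 4: chart row 1, WS - tiled (columns 1-12): k p k x k p x k p k x k; work from column 12 back to 1 with k<->p swapped.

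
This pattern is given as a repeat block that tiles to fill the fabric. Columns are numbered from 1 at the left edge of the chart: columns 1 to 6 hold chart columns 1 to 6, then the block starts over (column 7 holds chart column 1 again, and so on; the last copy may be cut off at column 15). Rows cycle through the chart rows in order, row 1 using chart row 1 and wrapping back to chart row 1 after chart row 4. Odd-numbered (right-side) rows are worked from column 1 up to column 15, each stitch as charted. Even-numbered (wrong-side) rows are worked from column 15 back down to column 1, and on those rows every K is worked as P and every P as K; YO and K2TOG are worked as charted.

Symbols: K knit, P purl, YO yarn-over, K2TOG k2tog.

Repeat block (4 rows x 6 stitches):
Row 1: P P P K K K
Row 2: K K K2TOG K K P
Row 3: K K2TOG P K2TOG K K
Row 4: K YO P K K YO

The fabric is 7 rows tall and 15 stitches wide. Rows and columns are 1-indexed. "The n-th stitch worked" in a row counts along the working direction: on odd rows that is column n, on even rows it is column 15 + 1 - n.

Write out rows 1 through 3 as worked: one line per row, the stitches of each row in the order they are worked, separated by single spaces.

Row 1: chart row 1, RS - tile across columns 1-15 and work as-is.
Row 2: chart row 2, WS - tiled (columns 1-15): K K K2TOG K K P K K K2TOG K K P K K K2TOG; work from column 15 back to 1 with K<->P swapped.
Row 3: chart row 3, RS - tile across columns 1-15 and work as-is.

Result:
P P P K K K P P P K K K P P P
K2TOG P P K P P K2TOG P P K P P K2TOG P P
K K2TOG P K2TOG K K K K2TOG P K2TOG K K K K2TOG P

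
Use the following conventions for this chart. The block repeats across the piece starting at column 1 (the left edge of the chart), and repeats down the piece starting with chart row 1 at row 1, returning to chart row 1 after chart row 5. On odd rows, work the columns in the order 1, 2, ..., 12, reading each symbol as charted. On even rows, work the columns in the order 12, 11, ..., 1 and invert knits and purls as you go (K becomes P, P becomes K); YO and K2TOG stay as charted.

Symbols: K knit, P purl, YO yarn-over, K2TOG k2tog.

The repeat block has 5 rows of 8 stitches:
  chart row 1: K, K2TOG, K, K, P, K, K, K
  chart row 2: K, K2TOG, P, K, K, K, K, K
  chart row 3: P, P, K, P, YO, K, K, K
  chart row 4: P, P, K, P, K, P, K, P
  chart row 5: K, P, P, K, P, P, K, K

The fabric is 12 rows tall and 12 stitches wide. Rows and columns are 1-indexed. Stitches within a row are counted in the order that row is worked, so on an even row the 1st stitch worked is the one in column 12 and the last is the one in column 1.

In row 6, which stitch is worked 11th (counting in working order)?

For row 6: chart row = ((6-1) mod 5) + 1 = 1; this is a WS (even) row.
Chart row 1 tiled across columns 1-12: K K2TOG K K P K K K K K2TOG K K
WS: work from column 12 back to column 1 (reverse the tiled row), swapping K<->P (YO and K2TOG unchanged).
Row 6 as worked: P P K2TOG P P P P K P P K2TOG P
The 11th stitch worked is K2TOG.

Stitch:
K2TOG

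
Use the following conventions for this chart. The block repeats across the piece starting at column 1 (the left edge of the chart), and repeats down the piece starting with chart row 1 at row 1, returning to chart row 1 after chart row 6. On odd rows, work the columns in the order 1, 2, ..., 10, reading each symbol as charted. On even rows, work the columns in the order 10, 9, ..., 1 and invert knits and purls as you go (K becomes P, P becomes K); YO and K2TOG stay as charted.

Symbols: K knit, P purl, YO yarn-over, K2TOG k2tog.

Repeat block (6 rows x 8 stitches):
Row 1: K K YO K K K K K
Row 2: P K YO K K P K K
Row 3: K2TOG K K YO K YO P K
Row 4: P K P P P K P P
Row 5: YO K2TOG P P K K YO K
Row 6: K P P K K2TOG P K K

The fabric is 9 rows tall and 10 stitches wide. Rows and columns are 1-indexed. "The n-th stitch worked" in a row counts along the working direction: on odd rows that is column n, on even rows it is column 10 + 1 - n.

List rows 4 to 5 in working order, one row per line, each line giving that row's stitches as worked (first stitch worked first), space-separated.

Row 4: chart row 4, WS - tiled (columns 1-10): P K P P P K P P P K; work from column 10 back to 1 with K<->P swapped.
Row 5: chart row 5, RS - tile across columns 1-10 and work as-is.

== ROWS AS WORKED ==
P K K K P K K K P K
YO K2TOG P P K K YO K YO K2TOG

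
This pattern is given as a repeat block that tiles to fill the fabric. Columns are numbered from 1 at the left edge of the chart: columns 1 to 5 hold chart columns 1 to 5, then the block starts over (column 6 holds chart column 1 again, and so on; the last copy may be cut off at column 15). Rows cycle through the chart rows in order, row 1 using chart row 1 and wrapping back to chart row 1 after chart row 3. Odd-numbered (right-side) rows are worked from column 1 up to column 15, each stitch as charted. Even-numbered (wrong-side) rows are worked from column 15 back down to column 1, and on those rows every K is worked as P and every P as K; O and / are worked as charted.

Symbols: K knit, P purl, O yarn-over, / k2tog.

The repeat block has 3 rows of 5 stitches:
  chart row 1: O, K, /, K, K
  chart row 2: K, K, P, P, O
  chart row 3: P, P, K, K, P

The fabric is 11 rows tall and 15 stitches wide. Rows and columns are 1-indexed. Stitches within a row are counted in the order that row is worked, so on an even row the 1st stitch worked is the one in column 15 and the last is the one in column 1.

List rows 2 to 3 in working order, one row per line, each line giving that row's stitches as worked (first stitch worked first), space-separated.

Rows as worked:
O K K P P O K K P P O K K P P
P P K K P P P K K P P P K K P

Derivation:
Row 2: chart row 2, WS - tiled (columns 1-15): K K P P O K K P P O K K P P O; work from column 15 back to 1 with K<->P swapped.
Row 3: chart row 3, RS - tile across columns 1-15 and work as-is.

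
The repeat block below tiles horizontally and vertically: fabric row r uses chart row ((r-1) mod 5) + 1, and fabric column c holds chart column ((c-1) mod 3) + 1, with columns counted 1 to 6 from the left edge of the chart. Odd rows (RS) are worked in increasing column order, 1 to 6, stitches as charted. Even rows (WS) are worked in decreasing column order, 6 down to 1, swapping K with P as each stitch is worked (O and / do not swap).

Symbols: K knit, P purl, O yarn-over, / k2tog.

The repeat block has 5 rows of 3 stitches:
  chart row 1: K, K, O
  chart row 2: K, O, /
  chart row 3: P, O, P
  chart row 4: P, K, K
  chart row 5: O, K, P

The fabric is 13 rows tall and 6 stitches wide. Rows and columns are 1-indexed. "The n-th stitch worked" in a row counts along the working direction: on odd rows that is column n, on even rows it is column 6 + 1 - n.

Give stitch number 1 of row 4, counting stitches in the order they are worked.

Result:
P

Derivation:
For row 4: chart row = ((4-1) mod 5) + 1 = 4; this is a WS (even) row.
Chart row 4 tiled across columns 1-6: P K K P K K
WS row: flip the tiled sequence (start at column 6) and apply K<->P; O and / stay.
Row 4 as worked: P P K P P K
The 1st stitch worked is P.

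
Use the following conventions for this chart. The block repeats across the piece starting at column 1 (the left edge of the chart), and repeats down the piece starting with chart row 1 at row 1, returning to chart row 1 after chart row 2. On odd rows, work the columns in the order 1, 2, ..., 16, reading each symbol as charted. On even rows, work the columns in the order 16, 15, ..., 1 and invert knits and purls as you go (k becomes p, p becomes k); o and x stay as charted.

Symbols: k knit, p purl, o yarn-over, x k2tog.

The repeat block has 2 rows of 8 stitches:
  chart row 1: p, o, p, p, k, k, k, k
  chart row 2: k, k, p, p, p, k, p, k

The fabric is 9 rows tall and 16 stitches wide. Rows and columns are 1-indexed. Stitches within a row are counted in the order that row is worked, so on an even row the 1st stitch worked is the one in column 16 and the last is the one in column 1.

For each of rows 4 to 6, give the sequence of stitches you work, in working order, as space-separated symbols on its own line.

Rows as worked:
p k p k k k p p p k p k k k p p
p o p p k k k k p o p p k k k k
p k p k k k p p p k p k k k p p

Derivation:
Row 4: chart row 2, WS - tiled (columns 1-16): k k p p p k p k k k p p p k p k; work from column 16 back to 1 with k<->p swapped.
Row 5: chart row 1, RS - tile across columns 1-16 and work as-is.
Row 6: chart row 2, WS - tiled (columns 1-16): k k p p p k p k k k p p p k p k; work from column 16 back to 1 with k<->p swapped.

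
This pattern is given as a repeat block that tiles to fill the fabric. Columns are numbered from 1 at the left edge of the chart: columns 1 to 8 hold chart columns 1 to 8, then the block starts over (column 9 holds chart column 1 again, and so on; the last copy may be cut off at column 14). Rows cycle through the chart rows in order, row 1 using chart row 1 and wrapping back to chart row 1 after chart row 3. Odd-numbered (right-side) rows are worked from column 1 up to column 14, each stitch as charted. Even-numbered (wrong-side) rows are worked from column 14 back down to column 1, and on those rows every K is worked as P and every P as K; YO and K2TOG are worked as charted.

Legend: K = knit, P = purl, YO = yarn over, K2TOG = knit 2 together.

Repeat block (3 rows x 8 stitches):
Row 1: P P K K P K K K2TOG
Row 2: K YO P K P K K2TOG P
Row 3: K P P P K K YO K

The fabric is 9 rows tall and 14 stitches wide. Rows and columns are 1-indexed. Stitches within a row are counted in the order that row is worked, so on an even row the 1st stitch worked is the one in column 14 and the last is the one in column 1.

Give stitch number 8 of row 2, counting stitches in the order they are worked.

Row 2 uses chart row ((2-1) mod 3)+1 = 2. Row 2 is even, so WS.
Chart row 2 tiled across columns 1-14: K YO P K P K K2TOG P K YO P K P K
WS row: flip the tiled sequence (start at column 14) and apply K<->P; YO and K2TOG stay.
Row 2 as worked: P K P K YO P K K2TOG P K P K YO P
Counting 8 along the worked row gives K2TOG.

== STITCH ==
K2TOG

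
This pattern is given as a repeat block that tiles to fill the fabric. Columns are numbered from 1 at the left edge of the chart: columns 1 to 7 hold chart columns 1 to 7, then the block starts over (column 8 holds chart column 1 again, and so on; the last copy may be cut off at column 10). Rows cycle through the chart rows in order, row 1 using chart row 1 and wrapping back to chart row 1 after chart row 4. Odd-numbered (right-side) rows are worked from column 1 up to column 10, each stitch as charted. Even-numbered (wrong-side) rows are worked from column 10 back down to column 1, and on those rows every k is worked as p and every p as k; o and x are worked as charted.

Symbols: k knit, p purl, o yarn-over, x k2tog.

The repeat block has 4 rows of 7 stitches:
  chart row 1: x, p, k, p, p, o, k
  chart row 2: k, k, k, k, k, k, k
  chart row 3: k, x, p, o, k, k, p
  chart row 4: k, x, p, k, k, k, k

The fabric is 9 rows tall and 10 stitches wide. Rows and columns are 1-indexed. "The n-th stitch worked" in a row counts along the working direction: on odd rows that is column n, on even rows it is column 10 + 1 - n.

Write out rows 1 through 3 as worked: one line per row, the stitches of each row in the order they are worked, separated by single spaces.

Result:
x p k p p o k x p k
p p p p p p p p p p
k x p o k k p k x p

Derivation:
Row 1: chart row 1, RS - tile across columns 1-10 and work as-is.
Row 2: chart row 2, WS - tiled (columns 1-10): k k k k k k k k k k; work from column 10 back to 1 with k<->p swapped.
Row 3: chart row 3, RS - tile across columns 1-10 and work as-is.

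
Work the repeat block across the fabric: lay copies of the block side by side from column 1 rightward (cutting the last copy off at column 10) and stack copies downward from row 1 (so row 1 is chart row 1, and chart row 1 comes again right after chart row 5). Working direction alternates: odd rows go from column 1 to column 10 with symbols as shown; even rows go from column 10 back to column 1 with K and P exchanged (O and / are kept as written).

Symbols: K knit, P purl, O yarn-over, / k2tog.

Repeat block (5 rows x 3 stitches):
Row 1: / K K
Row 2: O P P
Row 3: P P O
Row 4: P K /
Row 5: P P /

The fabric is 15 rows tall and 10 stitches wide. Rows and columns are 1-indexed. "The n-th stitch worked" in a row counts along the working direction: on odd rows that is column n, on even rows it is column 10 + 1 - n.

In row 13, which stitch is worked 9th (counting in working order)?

Row 13: (13-1) mod 5 = 2, so use chart row 3. Odd row -> RS.
Chart row 3 tiled across columns 1-10: P P O P P O P P O P
RS row: no reversal, no swap; stitch n worked = column n.
The 9th stitch worked is O.

== STITCH ==
O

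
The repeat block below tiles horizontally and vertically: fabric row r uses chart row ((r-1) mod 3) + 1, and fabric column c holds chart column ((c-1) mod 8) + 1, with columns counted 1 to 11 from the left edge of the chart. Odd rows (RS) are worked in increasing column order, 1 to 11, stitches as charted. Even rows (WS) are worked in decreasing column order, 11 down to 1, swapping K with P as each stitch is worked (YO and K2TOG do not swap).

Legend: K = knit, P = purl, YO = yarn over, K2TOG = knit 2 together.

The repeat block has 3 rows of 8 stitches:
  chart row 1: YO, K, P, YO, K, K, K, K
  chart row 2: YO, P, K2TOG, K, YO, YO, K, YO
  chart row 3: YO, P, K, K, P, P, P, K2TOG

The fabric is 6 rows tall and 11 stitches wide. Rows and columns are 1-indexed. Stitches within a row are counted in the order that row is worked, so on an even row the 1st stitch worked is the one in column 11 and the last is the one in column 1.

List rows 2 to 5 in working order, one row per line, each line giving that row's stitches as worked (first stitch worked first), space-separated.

Row 2: chart row 2, WS - tiled (columns 1-11): YO P K2TOG K YO YO K YO YO P K2TOG; work from column 11 back to 1 with K<->P swapped.
Row 3: chart row 3, RS - tile across columns 1-11 and work as-is.
Row 4: chart row 1, WS - tiled (columns 1-11): YO K P YO K K K K YO K P; work from column 11 back to 1 with K<->P swapped.
Row 5: chart row 2, RS - tile across columns 1-11 and work as-is.

== ROWS AS WORKED ==
K2TOG K YO YO P YO YO P K2TOG K YO
YO P K K P P P K2TOG YO P K
K P YO P P P P YO K P YO
YO P K2TOG K YO YO K YO YO P K2TOG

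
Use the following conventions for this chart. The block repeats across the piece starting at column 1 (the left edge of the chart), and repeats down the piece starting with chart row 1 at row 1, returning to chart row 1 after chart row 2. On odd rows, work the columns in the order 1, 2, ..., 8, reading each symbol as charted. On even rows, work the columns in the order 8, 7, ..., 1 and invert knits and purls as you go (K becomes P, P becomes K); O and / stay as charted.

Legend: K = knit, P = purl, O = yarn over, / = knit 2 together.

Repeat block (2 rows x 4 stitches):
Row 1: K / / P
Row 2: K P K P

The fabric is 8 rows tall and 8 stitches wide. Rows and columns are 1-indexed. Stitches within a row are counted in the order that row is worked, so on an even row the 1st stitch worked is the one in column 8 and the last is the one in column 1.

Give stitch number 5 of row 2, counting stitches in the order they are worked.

For row 2: chart row = ((2-1) mod 2) + 1 = 2; this is a WS (even) row.
Chart row 2 tiled across columns 1-8: K P K P K P K P
WS: work from column 8 back to column 1 (reverse the tiled row), swapping K<->P (O and / unchanged).
Row 2 as worked: K P K P K P K P
Stitch 5 in working order -> K

== STITCH ==
K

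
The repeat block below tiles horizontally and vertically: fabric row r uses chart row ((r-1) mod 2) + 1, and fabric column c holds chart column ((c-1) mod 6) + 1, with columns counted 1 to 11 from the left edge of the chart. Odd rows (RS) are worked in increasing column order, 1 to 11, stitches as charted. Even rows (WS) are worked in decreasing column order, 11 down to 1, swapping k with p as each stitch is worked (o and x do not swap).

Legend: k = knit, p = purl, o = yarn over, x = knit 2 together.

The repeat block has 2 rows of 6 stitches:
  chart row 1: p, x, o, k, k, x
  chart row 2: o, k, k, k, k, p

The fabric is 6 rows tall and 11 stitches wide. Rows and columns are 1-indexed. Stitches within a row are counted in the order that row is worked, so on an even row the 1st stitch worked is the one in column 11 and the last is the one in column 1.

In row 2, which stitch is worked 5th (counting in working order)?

Stitch:
o

Derivation:
Row 2: (2-1) mod 2 = 1, so use chart row 2. Even row -> WS.
Chart row 2 tiled across columns 1-11: o k k k k p o k k k k
Wrong side: read the tiled row from column 11 down to 1 and exchange k with p (leave o, x).
Row 2 as worked: p p p p o k p p p p o
Counting 5 along the worked row gives o.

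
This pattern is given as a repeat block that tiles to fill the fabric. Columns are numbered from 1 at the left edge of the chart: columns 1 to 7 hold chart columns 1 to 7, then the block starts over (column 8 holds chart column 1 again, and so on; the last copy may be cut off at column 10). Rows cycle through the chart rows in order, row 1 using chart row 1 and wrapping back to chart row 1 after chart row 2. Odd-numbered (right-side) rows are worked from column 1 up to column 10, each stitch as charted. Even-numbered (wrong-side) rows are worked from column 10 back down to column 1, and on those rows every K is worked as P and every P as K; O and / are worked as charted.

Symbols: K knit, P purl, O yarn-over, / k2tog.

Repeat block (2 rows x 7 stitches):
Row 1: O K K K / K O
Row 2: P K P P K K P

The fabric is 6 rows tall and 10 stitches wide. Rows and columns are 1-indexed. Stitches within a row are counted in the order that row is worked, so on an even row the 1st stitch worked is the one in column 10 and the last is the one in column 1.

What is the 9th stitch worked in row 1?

Result:
K

Derivation:
For row 1: chart row = ((1-1) mod 2) + 1 = 1; this is a RS (odd) row.
Chart row 1 tiled across columns 1-10: O K K K / K O O K K
RS row: no reversal, no swap; stitch n worked = column n.
Counting 9 along the worked row gives K.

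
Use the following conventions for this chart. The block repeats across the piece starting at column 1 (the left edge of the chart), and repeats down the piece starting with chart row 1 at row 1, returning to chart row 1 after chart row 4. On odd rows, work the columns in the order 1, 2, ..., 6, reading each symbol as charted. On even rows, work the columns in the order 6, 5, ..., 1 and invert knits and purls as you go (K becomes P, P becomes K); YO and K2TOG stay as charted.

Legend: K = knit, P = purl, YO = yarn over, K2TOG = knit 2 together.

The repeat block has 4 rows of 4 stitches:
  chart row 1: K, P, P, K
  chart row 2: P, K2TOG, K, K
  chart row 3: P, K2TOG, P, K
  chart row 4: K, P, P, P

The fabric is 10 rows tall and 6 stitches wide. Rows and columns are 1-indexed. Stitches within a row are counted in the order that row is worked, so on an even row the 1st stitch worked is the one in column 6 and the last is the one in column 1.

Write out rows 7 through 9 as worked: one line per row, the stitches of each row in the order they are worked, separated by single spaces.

Result:
P K2TOG P K P K2TOG
K P K K K P
K P P K K P

Derivation:
Row 7: chart row 3, RS - tile across columns 1-6 and work as-is.
Row 8: chart row 4, WS - tiled (columns 1-6): K P P P K P; work from column 6 back to 1 with K<->P swapped.
Row 9: chart row 1, RS - tile across columns 1-6 and work as-is.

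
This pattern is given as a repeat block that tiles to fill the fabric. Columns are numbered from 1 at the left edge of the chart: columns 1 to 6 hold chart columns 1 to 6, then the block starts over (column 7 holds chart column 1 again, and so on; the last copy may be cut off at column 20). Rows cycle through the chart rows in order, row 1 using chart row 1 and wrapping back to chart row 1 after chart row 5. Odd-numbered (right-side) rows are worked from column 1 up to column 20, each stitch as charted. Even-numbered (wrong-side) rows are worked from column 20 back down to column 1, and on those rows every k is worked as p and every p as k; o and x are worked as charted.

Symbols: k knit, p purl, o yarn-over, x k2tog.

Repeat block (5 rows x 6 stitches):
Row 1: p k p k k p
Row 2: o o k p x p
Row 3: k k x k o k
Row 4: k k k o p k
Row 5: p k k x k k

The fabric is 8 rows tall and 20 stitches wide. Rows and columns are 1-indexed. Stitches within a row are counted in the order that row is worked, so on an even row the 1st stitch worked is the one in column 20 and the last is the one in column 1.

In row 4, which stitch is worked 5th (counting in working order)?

Row 4 uses chart row ((4-1) mod 5)+1 = 4. Row 4 is even, so WS.
Chart row 4 tiled across columns 1-20: k k k o p k k k k o p k k k k o p k k k
WS row: flip the tiled sequence (start at column 20) and apply k<->p; o and x stay.
Row 4 as worked: p p p k o p p p p k o p p p p k o p p p
Counting 5 along the worked row gives o.

== STITCH ==
o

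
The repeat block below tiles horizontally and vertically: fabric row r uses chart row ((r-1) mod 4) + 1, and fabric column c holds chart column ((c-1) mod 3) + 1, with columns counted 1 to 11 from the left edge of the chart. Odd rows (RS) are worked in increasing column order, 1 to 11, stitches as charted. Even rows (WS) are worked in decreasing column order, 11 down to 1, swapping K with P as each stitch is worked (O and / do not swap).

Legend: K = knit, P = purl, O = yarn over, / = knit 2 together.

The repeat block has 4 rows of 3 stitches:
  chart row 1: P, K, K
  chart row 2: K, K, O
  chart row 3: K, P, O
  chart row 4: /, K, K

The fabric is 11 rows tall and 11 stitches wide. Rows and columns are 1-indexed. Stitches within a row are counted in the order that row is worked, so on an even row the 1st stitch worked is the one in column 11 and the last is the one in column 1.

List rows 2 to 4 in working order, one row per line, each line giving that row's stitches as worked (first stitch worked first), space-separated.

Row 2: chart row 2, WS - tiled (columns 1-11): K K O K K O K K O K K; work from column 11 back to 1 with K<->P swapped.
Row 3: chart row 3, RS - tile across columns 1-11 and work as-is.
Row 4: chart row 4, WS - tiled (columns 1-11): / K K / K K / K K / K; work from column 11 back to 1 with K<->P swapped.

Result:
P P O P P O P P O P P
K P O K P O K P O K P
P / P P / P P / P P /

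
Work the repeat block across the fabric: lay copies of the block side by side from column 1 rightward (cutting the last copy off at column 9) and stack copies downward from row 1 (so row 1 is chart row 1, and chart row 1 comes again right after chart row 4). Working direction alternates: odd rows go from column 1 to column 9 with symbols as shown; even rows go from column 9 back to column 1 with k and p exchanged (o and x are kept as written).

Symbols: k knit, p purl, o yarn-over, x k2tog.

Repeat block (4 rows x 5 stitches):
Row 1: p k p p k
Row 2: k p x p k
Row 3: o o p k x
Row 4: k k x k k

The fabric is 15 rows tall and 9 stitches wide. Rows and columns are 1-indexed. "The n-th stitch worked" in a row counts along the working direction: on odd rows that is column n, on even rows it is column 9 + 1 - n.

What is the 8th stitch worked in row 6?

Stitch:
k

Derivation:
Row 6 uses chart row ((6-1) mod 4)+1 = 2. Row 6 is even, so WS.
Chart row 2 tiled across columns 1-9: k p x p k k p x p
Wrong side: read the tiled row from column 9 down to 1 and exchange k with p (leave o, x).
Row 6 as worked: k x k p p k x k p
Stitch 8 in working order -> k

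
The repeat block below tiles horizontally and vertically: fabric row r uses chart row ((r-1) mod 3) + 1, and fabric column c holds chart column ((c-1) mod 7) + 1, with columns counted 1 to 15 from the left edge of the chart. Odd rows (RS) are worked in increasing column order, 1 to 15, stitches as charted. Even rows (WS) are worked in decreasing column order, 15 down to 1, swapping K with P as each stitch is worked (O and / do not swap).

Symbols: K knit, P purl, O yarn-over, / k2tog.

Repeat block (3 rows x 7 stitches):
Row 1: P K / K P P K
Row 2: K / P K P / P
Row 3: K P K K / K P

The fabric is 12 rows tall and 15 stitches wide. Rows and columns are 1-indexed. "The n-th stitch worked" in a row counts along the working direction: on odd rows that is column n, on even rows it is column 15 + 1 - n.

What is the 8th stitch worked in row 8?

Result:
P

Derivation:
Row 8 uses chart row ((8-1) mod 3)+1 = 2. Row 8 is even, so WS.
Chart row 2 tiled across columns 1-15: K / P K P / P K / P K P / P K
WS: work from column 15 back to column 1 (reverse the tiled row), swapping K<->P (O and / unchanged).
Row 8 as worked: P K / K P K / P K / K P K / P
Stitch 8 in working order -> P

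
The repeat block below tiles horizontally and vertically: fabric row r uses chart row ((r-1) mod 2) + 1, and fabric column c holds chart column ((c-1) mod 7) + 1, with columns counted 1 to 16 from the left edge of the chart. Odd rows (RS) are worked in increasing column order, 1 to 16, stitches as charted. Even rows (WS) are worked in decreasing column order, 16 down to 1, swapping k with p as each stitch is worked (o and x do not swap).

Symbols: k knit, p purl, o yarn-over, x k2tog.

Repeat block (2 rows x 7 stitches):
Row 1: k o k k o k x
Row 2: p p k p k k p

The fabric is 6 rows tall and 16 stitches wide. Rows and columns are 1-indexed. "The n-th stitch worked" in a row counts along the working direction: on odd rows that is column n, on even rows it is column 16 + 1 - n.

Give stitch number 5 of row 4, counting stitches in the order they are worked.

Result:
p

Derivation:
Row 4: (4-1) mod 2 = 1, so use chart row 2. Even row -> WS.
Chart row 2 tiled across columns 1-16: p p k p k k p p p k p k k p p p
WS: work from column 16 back to column 1 (reverse the tiled row), swapping k<->p (o and x unchanged).
Row 4 as worked: k k k p p k p k k k p p k p k k
The 5th stitch worked is p.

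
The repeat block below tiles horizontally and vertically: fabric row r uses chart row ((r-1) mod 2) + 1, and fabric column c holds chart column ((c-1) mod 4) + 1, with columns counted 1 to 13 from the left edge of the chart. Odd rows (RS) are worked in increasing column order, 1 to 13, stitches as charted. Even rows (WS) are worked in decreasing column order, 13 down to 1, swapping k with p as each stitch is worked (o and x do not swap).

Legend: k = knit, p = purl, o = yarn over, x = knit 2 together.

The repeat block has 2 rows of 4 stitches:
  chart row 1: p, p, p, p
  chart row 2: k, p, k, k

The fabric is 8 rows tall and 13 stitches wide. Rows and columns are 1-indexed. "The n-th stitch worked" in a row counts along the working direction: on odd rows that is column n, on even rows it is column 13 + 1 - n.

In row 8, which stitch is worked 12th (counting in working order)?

Result:
k

Derivation:
Row 8: (8-1) mod 2 = 1, so use chart row 2. Even row -> WS.
Chart row 2 tiled across columns 1-13: k p k k k p k k k p k k k
WS row: flip the tiled sequence (start at column 13) and apply k<->p; o and x stay.
Row 8 as worked: p p p k p p p k p p p k p
Stitch 12 in working order -> k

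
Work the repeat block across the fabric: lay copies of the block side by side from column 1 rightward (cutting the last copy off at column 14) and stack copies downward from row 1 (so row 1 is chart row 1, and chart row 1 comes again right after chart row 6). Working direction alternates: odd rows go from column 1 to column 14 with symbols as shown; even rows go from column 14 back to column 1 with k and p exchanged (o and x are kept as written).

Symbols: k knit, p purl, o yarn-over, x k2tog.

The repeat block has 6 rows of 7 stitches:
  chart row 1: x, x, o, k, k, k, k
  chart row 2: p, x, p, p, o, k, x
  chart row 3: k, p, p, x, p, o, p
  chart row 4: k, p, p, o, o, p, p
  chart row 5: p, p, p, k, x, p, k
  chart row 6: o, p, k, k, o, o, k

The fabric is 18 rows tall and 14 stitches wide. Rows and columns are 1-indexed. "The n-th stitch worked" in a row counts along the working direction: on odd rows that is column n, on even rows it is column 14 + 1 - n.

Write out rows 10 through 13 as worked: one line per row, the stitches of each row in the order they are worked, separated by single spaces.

== ROWS AS WORKED ==
k k o o k k p k k o o k k p
p p p k x p k p p p k x p k
p o o p p k o p o o p p k o
x x o k k k k x x o k k k k

Derivation:
Row 10: chart row 4, WS - tiled (columns 1-14): k p p o o p p k p p o o p p; work from column 14 back to 1 with k<->p swapped.
Row 11: chart row 5, RS - tile across columns 1-14 and work as-is.
Row 12: chart row 6, WS - tiled (columns 1-14): o p k k o o k o p k k o o k; work from column 14 back to 1 with k<->p swapped.
Row 13: chart row 1, RS - tile across columns 1-14 and work as-is.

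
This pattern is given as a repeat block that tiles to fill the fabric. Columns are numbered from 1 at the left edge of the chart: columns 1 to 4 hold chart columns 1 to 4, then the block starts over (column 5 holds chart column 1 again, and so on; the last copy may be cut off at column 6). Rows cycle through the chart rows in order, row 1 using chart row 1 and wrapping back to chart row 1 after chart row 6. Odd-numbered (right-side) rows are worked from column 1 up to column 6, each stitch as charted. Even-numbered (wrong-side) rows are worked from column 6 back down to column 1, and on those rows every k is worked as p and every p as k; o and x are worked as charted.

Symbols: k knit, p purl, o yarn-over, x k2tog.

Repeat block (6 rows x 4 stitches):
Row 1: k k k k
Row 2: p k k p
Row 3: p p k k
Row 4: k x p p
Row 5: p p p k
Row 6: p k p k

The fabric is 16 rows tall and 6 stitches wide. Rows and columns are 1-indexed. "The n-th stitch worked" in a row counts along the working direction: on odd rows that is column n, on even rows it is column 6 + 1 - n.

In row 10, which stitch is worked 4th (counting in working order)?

Row 10 uses chart row ((10-1) mod 6)+1 = 4. Row 10 is even, so WS.
Chart row 4 tiled across columns 1-6: k x p p k x
Wrong side: read the tiled row from column 6 down to 1 and exchange k with p (leave o, x).
Row 10 as worked: x p k k x p
Stitch 4 in working order -> k

Result:
k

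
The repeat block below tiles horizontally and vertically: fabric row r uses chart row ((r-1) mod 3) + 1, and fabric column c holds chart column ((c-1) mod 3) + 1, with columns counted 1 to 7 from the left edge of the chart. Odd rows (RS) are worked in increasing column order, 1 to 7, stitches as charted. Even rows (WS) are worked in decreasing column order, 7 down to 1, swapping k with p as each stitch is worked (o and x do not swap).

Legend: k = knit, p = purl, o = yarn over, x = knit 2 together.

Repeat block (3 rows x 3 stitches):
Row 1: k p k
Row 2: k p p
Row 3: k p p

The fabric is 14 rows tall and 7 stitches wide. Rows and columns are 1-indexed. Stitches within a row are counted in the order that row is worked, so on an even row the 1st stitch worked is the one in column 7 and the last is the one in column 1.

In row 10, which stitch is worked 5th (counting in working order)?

Row 10: (10-1) mod 3 = 0, so use chart row 1. Even row -> WS.
Chart row 1 tiled across columns 1-7: k p k k p k k
WS: work from column 7 back to column 1 (reverse the tiled row), swapping k<->p (o and x unchanged).
Row 10 as worked: p p k p p k p
Counting 5 along the worked row gives p.

Result:
p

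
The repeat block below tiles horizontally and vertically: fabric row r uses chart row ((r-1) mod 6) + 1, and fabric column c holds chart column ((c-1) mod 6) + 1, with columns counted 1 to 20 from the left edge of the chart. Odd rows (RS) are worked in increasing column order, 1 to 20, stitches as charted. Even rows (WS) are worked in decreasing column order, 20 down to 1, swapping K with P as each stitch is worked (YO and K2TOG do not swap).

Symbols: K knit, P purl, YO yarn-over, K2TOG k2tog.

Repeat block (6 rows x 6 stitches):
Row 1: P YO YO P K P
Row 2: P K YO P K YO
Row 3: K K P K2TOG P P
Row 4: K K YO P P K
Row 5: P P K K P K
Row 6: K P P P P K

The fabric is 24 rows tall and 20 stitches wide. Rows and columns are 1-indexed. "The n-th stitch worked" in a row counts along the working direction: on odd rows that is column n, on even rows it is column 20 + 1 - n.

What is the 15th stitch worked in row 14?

Result:
YO

Derivation:
For row 14: chart row = ((14-1) mod 6) + 1 = 2; this is a WS (even) row.
Chart row 2 tiled across columns 1-20: P K YO P K YO P K YO P K YO P K YO P K YO P K
WS: work from column 20 back to column 1 (reverse the tiled row), swapping K<->P (YO and K2TOG unchanged).
Row 14 as worked: P K YO P K YO P K YO P K YO P K YO P K YO P K
Stitch 15 in working order -> YO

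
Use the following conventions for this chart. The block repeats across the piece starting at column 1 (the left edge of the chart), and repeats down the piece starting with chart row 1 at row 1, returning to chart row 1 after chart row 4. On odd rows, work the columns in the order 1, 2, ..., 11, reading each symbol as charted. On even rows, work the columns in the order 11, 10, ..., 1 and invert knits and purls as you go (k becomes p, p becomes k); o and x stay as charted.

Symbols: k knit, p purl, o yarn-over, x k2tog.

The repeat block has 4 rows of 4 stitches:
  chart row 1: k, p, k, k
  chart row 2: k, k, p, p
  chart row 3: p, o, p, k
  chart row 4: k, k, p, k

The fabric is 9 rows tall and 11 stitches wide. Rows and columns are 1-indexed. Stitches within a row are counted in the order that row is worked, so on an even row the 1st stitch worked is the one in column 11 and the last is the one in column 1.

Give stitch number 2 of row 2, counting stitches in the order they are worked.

Row 2: (2-1) mod 4 = 1, so use chart row 2. Even row -> WS.
Chart row 2 tiled across columns 1-11: k k p p k k p p k k p
WS: work from column 11 back to column 1 (reverse the tiled row), swapping k<->p (o and x unchanged).
Row 2 as worked: k p p k k p p k k p p
The 2nd stitch worked is p.

Stitch:
p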